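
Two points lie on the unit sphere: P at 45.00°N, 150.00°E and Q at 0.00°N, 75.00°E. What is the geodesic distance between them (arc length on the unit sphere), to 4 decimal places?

In radians: φ₁ = 0.7854, φ₂ = 0.0000, Δλ = -75.000° = -1.3090 rad.
Haversine: a = sin²(Δφ/2) + cos φ₁ cos φ₂ sin²(Δλ/2) = 0.1464 + (0.7071)(1.0000)(0.3706) = 0.40849.
Central angle c = 2·arcsin(√a) = 1.38675 rad.
On the unit sphere the arc length equals the central angle: 1.3867.

1.3867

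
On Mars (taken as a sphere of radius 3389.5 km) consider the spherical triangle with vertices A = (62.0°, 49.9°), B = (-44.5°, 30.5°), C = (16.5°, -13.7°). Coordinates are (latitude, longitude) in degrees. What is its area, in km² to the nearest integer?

10851947 km²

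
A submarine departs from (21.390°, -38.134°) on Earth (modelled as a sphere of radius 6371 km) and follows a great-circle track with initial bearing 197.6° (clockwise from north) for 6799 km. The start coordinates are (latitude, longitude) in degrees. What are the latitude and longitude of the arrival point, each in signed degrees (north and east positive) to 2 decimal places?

-36.97°, -57.49°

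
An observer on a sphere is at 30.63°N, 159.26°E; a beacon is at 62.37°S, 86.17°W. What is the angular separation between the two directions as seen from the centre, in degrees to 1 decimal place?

128.1°

In radians: φ₁ = 0.5346, φ₂ = -1.0886, Δλ = 114.570° = 1.9996 rad.
cos c = sin φ₁ sin φ₂ + cos φ₁ cos φ₂ cos Δλ = (0.5095)(-0.8860) + (0.8605)(0.4638)(-0.4158) = -0.61732,
so c = arccos(-0.61732) = 2.23613 rad.
So the angular separation is 128.1°.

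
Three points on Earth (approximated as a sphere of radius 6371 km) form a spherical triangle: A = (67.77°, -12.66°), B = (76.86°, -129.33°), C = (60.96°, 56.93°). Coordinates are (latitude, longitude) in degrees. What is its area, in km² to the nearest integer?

5731159 km²

Side lengths (central angles): a = 0.7352, b = 0.5088, c = 0.5299 rad; semiperimeter s = 0.8870.
By l'Huilier's theorem, tan(E/4) = √[tan(s/2) tan((s−a)/2) tan((s−b)/2) tan((s−c)/2)], giving spherical excess E = 0.1412 rad.
Area = E·R² = 0.1412 × (6371)² ≈ 5731159 km².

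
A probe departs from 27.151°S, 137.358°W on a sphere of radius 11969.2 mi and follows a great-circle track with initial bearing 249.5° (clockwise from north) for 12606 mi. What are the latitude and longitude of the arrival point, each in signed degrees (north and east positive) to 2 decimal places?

-29.77°, 152.96°

Angular distance δ = d/R = 12606/11969.2 = 1.05320 rad; initial bearing θ = 4.3546 rad.
sin φ₂ = sin φ₁ cos δ + cos φ₁ sin δ cos θ = (-0.4563)(0.4948) + (0.8898)(0.8690)(-0.3502) = -0.4966, so φ₂ = -29.77°.
Δλ = atan2(sin θ sin δ cos φ₁, cos δ − sin φ₁ sin φ₂) = atan2(-0.7243, 0.2682) = -69.682°.
λ₂ = -137.358° − 69.682° = -207.04° → 152.96° after wrapping to (−180°, 180°].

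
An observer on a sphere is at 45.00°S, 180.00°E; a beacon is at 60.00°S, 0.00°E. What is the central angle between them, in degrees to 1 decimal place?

In radians: φ₁ = -0.7854, φ₂ = -1.0472, Δλ = -180.000° = -3.1416 rad.
cos c = sin φ₁ sin φ₂ + cos φ₁ cos φ₂ cos Δλ = (-0.7071)(-0.8660) + (0.7071)(0.5000)(-1.0000) = 0.25882,
so c = arccos(0.25882) = 1.30900 rad.
So the angular separation is 75.0°.

75.0°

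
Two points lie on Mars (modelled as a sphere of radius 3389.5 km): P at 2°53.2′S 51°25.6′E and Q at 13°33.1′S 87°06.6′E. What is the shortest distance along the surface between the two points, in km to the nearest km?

2179 km

In radians: φ₁ = -0.0504, φ₂ = -0.2365, Δλ = 35.683° = 0.6228 rad.
cos c = sin φ₁ sin φ₂ + cos φ₁ cos φ₂ cos Δλ = (-0.0504)(-0.2343) + (0.9987)(0.9722)(0.8123) = 0.80044,
so c = arccos(0.80044) = 0.64277 rad.
Distance = R·c = 3389.5 × 0.6428 ≈ 2179 km.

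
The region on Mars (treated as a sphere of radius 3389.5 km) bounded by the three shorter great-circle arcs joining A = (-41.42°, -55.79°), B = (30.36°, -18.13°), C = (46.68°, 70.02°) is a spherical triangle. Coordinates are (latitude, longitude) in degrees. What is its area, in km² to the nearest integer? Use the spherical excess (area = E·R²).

Side lengths (central angles): a = 1.1736, b = 2.4692, c = 1.3920 rad; semiperimeter s = 2.5174.
By l'Huilier's theorem, tan(E/4) = √[tan(s/2) tan((s−a)/2) tan((s−b)/2) tan((s−c)/2)], giving spherical excess E = 0.7649 rad.
Area = E·R² = 0.7649 × (3389.5)² ≈ 8787579 km².

8787579 km²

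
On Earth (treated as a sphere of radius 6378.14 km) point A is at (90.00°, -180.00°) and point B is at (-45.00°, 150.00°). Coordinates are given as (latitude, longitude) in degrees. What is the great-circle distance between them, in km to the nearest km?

In radians: φ₁ = 1.5708, φ₂ = -0.7854, Δλ = -30.000° = -0.5236 rad.
Haversine: a = sin²(Δφ/2) + cos φ₁ cos φ₂ sin²(Δλ/2) = 0.8536 + (0.0000)(0.7071)(0.0670) = 0.85355.
Central angle c = 2·arcsin(√a) = 2.35619 rad.
Distance = R·c = 6378.14 × 2.3562 ≈ 15028 km.

15028 km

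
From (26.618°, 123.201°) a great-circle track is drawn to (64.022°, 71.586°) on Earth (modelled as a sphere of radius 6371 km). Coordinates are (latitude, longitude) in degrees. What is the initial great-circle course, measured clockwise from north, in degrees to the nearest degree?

Δλ = -51.615° = -0.9009 rad.
y = sin Δλ · cos φ₂ = (-0.7839)(0.4380) = -0.3433
x = cos φ₁ sin φ₂ − sin φ₁ cos φ₂ cos Δλ = (0.8940)(0.8990) − (0.4480)(0.4380)(0.6209) = 0.6818
θ = atan2(y, x) = -26.73°; adding 360° gives 333°.

333°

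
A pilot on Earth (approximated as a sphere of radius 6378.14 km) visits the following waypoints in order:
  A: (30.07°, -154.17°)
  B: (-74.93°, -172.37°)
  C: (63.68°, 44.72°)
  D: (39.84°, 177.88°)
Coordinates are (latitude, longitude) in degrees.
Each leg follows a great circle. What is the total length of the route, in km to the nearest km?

37730 km

Leg A→B: central angle 1.8443 rad, distance 11763.0 km.
Leg B→C: central angle 2.8489 rad, distance 18170.5 km.
Leg C→D: central angle 1.2224 rad, distance 7796.9 km.
Total: 11763.0 + 18170.5 + 7796.9 ≈ 37730 km.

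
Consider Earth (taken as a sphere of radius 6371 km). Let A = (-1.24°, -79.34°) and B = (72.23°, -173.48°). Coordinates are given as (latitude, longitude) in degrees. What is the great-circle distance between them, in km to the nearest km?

10279 km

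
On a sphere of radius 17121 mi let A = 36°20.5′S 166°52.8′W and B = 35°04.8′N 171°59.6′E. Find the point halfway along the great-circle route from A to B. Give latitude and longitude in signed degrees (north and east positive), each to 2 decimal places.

Central angle δ = 1.2929 rad. Interpolating on the sphere with fraction f = 0.5:
P = [sin((1−f)δ)·A + sin(fδ)·B] / sin δ = 0.6264·A + 0.6264·B in Cartesian coordinates,
giving P = (-0.9990, -0.0431, -0.0112), i.e. latitude -0.64°, longitude -177.53°.

-0.64°, -177.53°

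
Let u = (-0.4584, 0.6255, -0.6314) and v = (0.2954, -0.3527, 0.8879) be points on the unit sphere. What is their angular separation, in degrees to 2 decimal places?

156.44°

u·v = -0.9166; |u| = 1.0000, |v| = 1.0000.
cos θ = (u·v)/(|u||v|) = -0.9166, so θ = 156.44°.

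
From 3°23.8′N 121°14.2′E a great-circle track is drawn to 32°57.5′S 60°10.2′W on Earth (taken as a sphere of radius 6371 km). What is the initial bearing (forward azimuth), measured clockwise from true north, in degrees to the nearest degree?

178°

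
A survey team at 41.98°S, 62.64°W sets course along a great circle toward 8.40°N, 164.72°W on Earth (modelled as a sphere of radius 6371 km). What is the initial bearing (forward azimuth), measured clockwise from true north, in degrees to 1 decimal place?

Δλ = -102.080° = -1.7816 rad.
y = sin Δλ · cos φ₂ = (-0.9779)(0.9893) = -0.9674
x = cos φ₁ sin φ₂ − sin φ₁ cos φ₂ cos Δλ = (0.7434)(0.1461) − (-0.6689)(0.9893)(-0.2093) = -0.0299
θ = atan2(y, x) = -91.77°; adding 360° gives 268.2°.

268.2°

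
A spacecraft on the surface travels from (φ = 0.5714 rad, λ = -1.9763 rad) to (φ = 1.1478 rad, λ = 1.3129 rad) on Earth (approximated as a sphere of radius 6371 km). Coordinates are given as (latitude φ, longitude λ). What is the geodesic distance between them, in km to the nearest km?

9038 km

With latitudes φ₁ = 32.739°, φ₂ = 65.764° and longitude difference Δλ = -171.543°:
cos c = sin φ₁ sin φ₂ + cos φ₁ cos φ₂ cos Δλ = (0.5408)(0.9119) + (0.8411)(0.4105)(-0.9891) = 0.15161,
so c = arccos(0.15161) = 1.41860 rad.
Distance = R·c = 6371 × 1.4186 ≈ 9038 km.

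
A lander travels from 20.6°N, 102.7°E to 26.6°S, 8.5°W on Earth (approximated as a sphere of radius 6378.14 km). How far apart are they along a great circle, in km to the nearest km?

13069 km

Let φ₁ = 0.3595 rad, φ₂ = -0.4643 rad, and Δλ = -1.9408 rad.
cos c = sin φ₁ sin φ₂ + cos φ₁ cos φ₂ cos Δλ = (0.3518)(-0.4478) + (0.9361)(0.8942)(-0.3616) = -0.46021,
so c = arccos(-0.46021) = 2.04903 rad.
Distance = R·c = 6378.14 × 2.0490 ≈ 13069 km.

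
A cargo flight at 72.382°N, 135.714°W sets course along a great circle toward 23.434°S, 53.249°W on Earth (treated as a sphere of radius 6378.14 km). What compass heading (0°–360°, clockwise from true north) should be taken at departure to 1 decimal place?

Δλ = 82.465° = 1.4393 rad.
y = sin Δλ · cos φ₂ = (0.9914)(0.9175) = 0.9096
x = cos φ₁ sin φ₂ − sin φ₁ cos φ₂ cos Δλ = (0.3027)(-0.3977) − (0.9531)(0.9175)(0.1311) = -0.2350
θ = atan2(y, x) = 104.49°, so the bearing is 104.5°.

104.5°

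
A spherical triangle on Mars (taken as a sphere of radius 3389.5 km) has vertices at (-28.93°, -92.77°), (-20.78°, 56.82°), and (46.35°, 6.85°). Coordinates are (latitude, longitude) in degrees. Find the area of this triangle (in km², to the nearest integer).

Side lengths (central angles): a = 1.4118, b = 2.0387, c = 2.1342 rad; semiperimeter s = 2.7923.
By l'Huilier's theorem, tan(E/4) = √[tan(s/2) tan((s−a)/2) tan((s−b)/2) tan((s−c)/2)], giving spherical excess E = 2.6874 rad.
Area = E·R² = 2.6874 × (3389.5)² ≈ 30875046 km².

30875046 km²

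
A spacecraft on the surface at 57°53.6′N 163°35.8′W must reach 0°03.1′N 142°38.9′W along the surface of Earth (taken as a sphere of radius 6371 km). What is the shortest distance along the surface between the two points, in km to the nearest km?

6693 km

With latitudes φ₁ = 57.893°, φ₂ = 0.052° and longitude difference Δλ = 20.948°:
cos c = sin φ₁ sin φ₂ + cos φ₁ cos φ₂ cos Δλ = (0.8471)(0.0009) + (0.5315)(1.0000)(0.9339) = 0.49713,
so c = arccos(0.49713) = 1.05051 rad.
Distance = R·c = 6371 × 1.0505 ≈ 6693 km.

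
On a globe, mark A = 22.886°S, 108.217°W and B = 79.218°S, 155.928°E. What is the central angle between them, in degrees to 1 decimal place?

68.6°

In radians: φ₁ = -0.3994, φ₂ = -1.3826, Δλ = -95.855° = -1.6730 rad.
Haversine: a = sin²(Δφ/2) + cos φ₁ cos φ₂ sin²(Δλ/2) = 0.2228 + (0.9213)(0.1871)(0.5510) = 0.31777.
Central angle c = 2·arcsin(√a) = 1.19775 rad.
So the angular separation is 68.6°.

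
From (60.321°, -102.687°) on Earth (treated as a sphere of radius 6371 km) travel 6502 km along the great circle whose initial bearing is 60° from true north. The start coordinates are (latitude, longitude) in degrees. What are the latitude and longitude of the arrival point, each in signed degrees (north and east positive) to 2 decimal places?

Angular distance δ = d/R = 6502/6371 = 1.02056 rad; initial bearing θ = 1.0472 rad.
sin φ₂ = sin φ₁ cos δ + cos φ₁ sin δ cos θ = (0.8688)(0.5229) + (0.4951)(0.8524)(0.5000) = 0.6653, so φ₂ = 41.71°.
Δλ = atan2(sin θ sin δ cos φ₁, cos δ − sin φ₁ sin φ₂) = atan2(0.3655, -0.0552) = 98.581°.
λ₂ = -102.687° + 98.581° = -4.11°.

41.71°, -4.11°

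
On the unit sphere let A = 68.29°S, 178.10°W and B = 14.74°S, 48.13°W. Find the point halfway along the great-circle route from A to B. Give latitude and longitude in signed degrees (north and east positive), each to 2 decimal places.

The central angle between A and B is δ = 1.5642 rad.
With f = 0.5, the slerp weights are sin((1−f)δ)/sin δ = 0.7048 and sin(fδ)/sin δ = 0.7048.
Weighted sum of the unit vectors: (0.7048)·(-0.3697,-0.0123,-0.9291) + (0.7048)·(0.6455,-0.7202,-0.2544) = (0.1944, -0.5162, -0.8341).
Converting back: φ = atan2(z, √(x²+y²)) = -56.52°, λ = atan2(y, x) = -69.37°.

-56.52°, -69.37°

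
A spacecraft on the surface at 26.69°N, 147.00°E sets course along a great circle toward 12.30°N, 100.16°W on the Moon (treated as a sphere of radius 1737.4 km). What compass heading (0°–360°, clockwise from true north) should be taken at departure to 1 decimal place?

Δλ = 112.840° = 1.9694 rad.
y = sin Δλ · cos φ₂ = (0.9216)(0.9770) = 0.9004
x = cos φ₁ sin φ₂ − sin φ₁ cos φ₂ cos Δλ = (0.8934)(0.2130) − (0.4492)(0.9770)(-0.3882) = 0.3607
θ = atan2(y, x) = 68.17°, so the bearing is 68.2°.

68.2°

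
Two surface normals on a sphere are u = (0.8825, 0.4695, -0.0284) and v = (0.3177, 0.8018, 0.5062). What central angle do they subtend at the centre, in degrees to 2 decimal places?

50.03°

u·v = 0.6424; |u| = 1.0000, |v| = 1.0000.
cos θ = (u·v)/(|u||v|) = 0.6424, so θ = 50.03°.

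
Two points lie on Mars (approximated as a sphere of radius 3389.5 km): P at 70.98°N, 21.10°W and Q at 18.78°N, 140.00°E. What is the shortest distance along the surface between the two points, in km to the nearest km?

5282 km

With latitudes φ₁ = 70.980°, φ₂ = 18.780° and longitude difference Δλ = 161.100°:
Haversine: a = sin²(Δφ/2) + cos φ₁ cos φ₂ sin²(Δλ/2) = 0.1935 + (0.3259)(0.9468)(0.9730) = 0.49378.
Central angle c = 2·arcsin(√a) = 1.55835 rad.
Distance = R·c = 3389.5 × 1.5583 ≈ 5282 km.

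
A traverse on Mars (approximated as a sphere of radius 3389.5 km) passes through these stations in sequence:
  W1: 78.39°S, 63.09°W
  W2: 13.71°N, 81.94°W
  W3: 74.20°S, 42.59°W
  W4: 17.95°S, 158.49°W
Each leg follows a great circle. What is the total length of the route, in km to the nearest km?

Leg W1→W2: central angle 1.6179 rad, distance 5484.0 km.
Leg W2→W3: central angle 1.5943 rad, distance 5403.9 km.
Leg W3→W4: central angle 1.3864 rad, distance 4699.0 km.
Total: 5484.0 + 5403.9 + 4699.0 ≈ 15587 km.

15587 km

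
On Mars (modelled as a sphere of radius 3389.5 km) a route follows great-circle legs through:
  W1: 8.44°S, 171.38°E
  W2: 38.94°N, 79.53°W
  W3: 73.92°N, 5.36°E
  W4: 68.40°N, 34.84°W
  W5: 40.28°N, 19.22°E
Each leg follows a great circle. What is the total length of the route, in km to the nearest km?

Leg W1→W2: central angle 1.9218 rad, distance 6514.1 km.
Leg W2→W3: central angle 0.8981 rad, distance 3044.1 km.
Leg W3→W4: central angle 0.2402 rad, distance 814.3 km.
Leg W4→W5: central angle 0.6983 rad, distance 2366.8 km.
Total: 6514.1 + 3044.1 + 814.3 + 2366.8 ≈ 12739 km.

12739 km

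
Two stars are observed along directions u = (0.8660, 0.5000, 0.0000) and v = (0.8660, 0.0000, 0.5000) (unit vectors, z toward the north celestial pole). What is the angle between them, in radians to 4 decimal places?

0.7228 rad

u·v = 0.7500; |u| = 1.0000, |v| = 1.0000.
cos θ = (u·v)/(|u||v|) = 0.7500, so θ = 0.7228 rad.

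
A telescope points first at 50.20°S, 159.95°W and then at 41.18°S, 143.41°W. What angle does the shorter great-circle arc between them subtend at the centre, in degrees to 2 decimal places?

14.60°

In radians: φ₁ = -0.8762, φ₂ = -0.7187, Δλ = 16.540° = 0.2887 rad.
cos c = sin φ₁ sin φ₂ + cos φ₁ cos φ₂ cos Δλ = (-0.7683)(-0.6584) + (0.6401)(0.7526)(0.9586) = 0.96770,
so c = arccos(0.96770) = 0.25486 rad.
So the angular separation is 14.60°.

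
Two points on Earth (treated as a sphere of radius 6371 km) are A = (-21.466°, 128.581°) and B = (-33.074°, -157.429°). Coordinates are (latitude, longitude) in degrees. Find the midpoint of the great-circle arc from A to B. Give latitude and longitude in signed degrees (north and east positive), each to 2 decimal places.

-32.82°, 163.32°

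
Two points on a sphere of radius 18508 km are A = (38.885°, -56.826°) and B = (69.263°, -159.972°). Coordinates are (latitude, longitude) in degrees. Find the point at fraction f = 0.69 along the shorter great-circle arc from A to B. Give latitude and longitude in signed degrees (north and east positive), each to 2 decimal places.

69.89°, -106.43°

The central angle between A and B is δ = 1.0188 rad.
With f = 0.69, the slerp weights are sin((1−f)δ)/sin δ = 0.3648 and sin(fδ)/sin δ = 0.7592.
Weighted sum of the unit vectors: (0.3648)·(0.4259,-0.6515,0.6278) + (0.7592)·(-0.3327,-0.1213,0.9352) = (-0.0972, -0.3297, 0.9391).
Converting back: φ = atan2(z, √(x²+y²)) = 69.89°, λ = atan2(y, x) = -106.43°.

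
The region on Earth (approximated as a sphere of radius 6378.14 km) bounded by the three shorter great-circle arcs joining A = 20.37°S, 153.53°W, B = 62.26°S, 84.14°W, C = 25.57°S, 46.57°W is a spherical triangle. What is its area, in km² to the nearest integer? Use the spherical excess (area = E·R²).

Side lengths (central angles): a = 0.7745, b = 1.6674, c = 1.0909 rad; semiperimeter s = 1.7664.
By l'Huilier's theorem, tan(E/4) = √[tan(s/2) tan((s−a)/2) tan((s−b)/2) tan((s−c)/2)], giving spherical excess E = 0.4266 rad.
Area = E·R² = 0.4266 × (6378.14)² ≈ 17353892 km².

17353892 km²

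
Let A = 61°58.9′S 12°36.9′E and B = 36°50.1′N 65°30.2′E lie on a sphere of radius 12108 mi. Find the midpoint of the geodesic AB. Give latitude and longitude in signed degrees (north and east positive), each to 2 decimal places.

-13.88°, 46.44°

Central angle δ = 1.8780 rad. Interpolating on the sphere with fraction f = 0.5:
P = [sin((1−f)δ)·A + sin(fδ)·B] / sin δ = 0.8466·A + 0.8466·B in Cartesian coordinates,
giving P = (0.6691, 0.7035, -0.2398), i.e. latitude -13.88°, longitude 46.44°.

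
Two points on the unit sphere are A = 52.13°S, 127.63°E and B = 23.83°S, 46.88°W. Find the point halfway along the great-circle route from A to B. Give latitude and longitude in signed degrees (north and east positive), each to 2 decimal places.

-75.47°, -35.93°

Central angle δ = 1.8132 rad. Interpolating on the sphere with fraction f = 0.5:
P = [sin((1−f)δ)·A + sin(fδ)·B] / sin δ = 0.8111·A + 0.8111·B in Cartesian coordinates,
giving P = (0.2031, -0.1472, -0.9680), i.e. latitude -75.47°, longitude -35.93°.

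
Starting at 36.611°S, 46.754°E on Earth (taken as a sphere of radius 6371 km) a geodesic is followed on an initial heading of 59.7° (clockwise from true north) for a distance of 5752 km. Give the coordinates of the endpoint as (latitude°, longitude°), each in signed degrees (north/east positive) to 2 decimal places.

-2.95°, 89.50°

Angular distance δ = d/R = 5752/6371 = 0.90284 rad; initial bearing θ = 1.0420 rad.
sin φ₂ = sin φ₁ cos δ + cos φ₁ sin δ cos θ = (-0.5964)(0.6194) + (0.8027)(0.7851)(0.5045) = -0.0514, so φ₂ = -2.95°.
Δλ = atan2(sin θ sin δ cos φ₁, cos δ − sin φ₁ sin φ₂) = atan2(0.5441, 0.5887) = 42.745°.
λ₂ = 46.754° + 42.745° = 89.50°.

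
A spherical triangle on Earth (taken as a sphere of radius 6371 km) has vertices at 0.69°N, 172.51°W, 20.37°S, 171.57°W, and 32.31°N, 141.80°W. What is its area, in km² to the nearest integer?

Side lengths (central angles): a = 1.0452, b = 0.7480, c = 0.3679 rad; semiperimeter s = 1.0806.
By l'Huilier's theorem, tan(E/4) = √[tan(s/2) tan((s−a)/2) tan((s−b)/2) tan((s−c)/2)], giving spherical excess E = 0.1029 rad.
Area = E·R² = 0.1029 × (6371)² ≈ 4178158 km².

4178158 km²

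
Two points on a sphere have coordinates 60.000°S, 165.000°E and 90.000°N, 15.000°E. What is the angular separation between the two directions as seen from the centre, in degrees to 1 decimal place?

With latitudes φ₁ = -60.000°, φ₂ = 90.000° and longitude difference Δλ = -150.000°:
cos c = sin φ₁ sin φ₂ + cos φ₁ cos φ₂ cos Δλ = (-0.8660)(1.0000) + (0.5000)(0.0000)(-0.8660) = -0.86603,
so c = arccos(-0.86603) = 2.61799 rad.
So the angular separation is 150.0°.

150.0°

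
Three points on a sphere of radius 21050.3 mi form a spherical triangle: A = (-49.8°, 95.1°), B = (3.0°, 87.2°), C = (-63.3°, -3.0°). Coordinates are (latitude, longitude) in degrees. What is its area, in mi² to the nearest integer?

174377580 mi²

Side lengths (central angles): a = 1.6191, b = 0.8744, c = 0.9292 rad; semiperimeter s = 1.7113.
By l'Huilier's theorem, tan(E/4) = √[tan(s/2) tan((s−a)/2) tan((s−b)/2) tan((s−c)/2)], giving spherical excess E = 0.3935 rad.
Area = E·R² = 0.3935 × (21050.3)² ≈ 174377580 mi².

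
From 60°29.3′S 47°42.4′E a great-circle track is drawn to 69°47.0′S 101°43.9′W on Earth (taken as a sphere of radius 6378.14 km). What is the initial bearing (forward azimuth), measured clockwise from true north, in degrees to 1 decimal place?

193.7°

With φ₁ = -1.0557, φ₂ = -1.2179, Δλ = -2.6082 rad, the forward-azimuth formula gives
θ = atan2( sin Δλ cos φ₂ , cos φ₁ sin φ₂ − sin φ₁ cos φ₂ cos Δλ ) = atan2(-0.1757, -0.7212) = -166.31°.
Adding 360° brings this into [0°, 360°): 193.7°.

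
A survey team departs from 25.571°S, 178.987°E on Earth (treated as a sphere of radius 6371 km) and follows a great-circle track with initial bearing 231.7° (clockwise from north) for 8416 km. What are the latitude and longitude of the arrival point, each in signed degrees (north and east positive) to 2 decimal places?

-40.42°, 86.26°

Angular distance δ = d/R = 8416/6371 = 1.32099 rad; initial bearing θ = 4.0439 rad.
sin φ₂ = sin φ₁ cos δ + cos φ₁ sin δ cos θ = (-0.4316)(0.2472) + (0.9021)(0.9690)(-0.6198) = -0.6484, so φ₂ = -40.42°.
Δλ = atan2(sin θ sin δ cos φ₁, cos δ − sin φ₁ sin φ₂) = atan2(-0.6859, -0.0327) = -92.726°.
λ₂ = 178.987° − 92.726° = 86.26°.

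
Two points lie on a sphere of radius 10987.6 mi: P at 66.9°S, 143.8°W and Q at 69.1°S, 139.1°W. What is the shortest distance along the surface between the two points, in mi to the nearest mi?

Let φ₁ = -1.1676 rad, φ₂ = -1.2060 rad, and Δλ = 0.0820 rad.
cos c = sin φ₁ sin φ₂ + cos φ₁ cos φ₂ cos Δλ = (-0.9198)(-0.9342) + (0.3923)(0.3567)(0.9966) = 0.99879,
so c = arccos(0.99879) = 0.04915 rad.
Distance = R·c = 10987.6 × 0.0492 ≈ 540 mi.

540 mi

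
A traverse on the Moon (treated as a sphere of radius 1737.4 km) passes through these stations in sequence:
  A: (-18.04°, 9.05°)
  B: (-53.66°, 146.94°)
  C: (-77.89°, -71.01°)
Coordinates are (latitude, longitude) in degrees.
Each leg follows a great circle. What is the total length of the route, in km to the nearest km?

4430 km

Leg A→B: central angle 1.7401 rad, distance 3023.3 km.
Leg B→C: central angle 0.8099 rad, distance 1407.1 km.
Total: 3023.3 + 1407.1 ≈ 4430 km.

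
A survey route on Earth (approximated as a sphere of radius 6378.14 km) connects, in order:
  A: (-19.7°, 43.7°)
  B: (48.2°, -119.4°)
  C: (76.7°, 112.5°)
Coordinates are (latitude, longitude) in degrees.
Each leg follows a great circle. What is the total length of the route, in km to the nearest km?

22184 km

Leg A→B: central angle 2.5900 rad, distance 16519.7 km.
Leg B→C: central angle 0.8881 rad, distance 5664.6 km.
Total: 16519.7 + 5664.6 ≈ 22184 km.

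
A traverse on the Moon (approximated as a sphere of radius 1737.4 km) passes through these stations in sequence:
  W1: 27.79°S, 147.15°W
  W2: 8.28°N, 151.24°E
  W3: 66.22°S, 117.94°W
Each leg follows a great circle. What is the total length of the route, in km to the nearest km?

Leg W1→W2: central angle 1.2142 rad, distance 2109.5 km.
Leg W2→W3: central angle 1.7087 rad, distance 2968.7 km.
Total: 2109.5 + 2968.7 ≈ 5078 km.

5078 km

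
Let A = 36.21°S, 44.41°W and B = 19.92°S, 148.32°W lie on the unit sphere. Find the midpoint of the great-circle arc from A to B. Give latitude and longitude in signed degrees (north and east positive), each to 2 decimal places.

Central angle δ = 1.5519 rad. Interpolating on the sphere with fraction f = 0.5:
P = [sin((1−f)δ)·A + sin(fδ)·B] / sin δ = 0.7005·A + 0.7005·B in Cartesian coordinates,
giving P = (-0.1567, -0.7414, -0.6525), i.e. latitude -40.73°, longitude -101.93°.

-40.73°, -101.93°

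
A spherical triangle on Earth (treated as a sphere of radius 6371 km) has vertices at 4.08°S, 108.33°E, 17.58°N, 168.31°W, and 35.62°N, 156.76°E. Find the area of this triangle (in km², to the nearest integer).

Side lengths (central angles): a = 0.6245, b = 1.0511, c = 1.4822 rad; semiperimeter s = 1.5789.
By l'Huilier's theorem, tan(E/4) = √[tan(s/2) tan((s−a)/2) tan((s−b)/2) tan((s−c)/2)], giving spherical excess E = 0.3295 rad.
Area = E·R² = 0.3295 × (6371)² ≈ 13375355 km².

13375355 km²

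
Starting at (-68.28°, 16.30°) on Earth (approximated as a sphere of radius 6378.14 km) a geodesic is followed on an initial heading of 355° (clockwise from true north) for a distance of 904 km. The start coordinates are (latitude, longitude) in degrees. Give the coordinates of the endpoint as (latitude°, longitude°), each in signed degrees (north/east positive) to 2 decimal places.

-60.18°, 14.88°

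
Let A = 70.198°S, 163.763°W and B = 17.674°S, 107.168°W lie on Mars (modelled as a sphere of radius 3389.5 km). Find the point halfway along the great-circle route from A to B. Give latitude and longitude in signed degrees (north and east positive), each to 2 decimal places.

Central angle δ = 1.0890 rad. Interpolating on the sphere with fraction f = 0.5:
P = [sin((1−f)δ)·A + sin(fδ)·B] / sin δ = 0.5845·A + 0.5845·B in Cartesian coordinates,
giving P = (-0.3545, -0.5875, -0.7274), i.e. latitude -46.67°, longitude -121.11°.

-46.67°, -121.11°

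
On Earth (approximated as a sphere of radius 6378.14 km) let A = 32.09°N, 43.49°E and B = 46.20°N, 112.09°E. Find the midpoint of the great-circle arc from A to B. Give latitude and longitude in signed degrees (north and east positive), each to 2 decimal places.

44.51°, 73.86°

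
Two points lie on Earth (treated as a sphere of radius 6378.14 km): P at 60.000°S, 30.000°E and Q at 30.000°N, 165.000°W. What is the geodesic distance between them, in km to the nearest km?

16514 km

With latitudes φ₁ = -60.000°, φ₂ = 30.000° and longitude difference Δλ = 165.000°:
Haversine: a = sin²(Δφ/2) + cos φ₁ cos φ₂ sin²(Δλ/2) = 0.5000 + (0.5000)(0.8660)(0.9830) = 0.92564.
Central angle c = 2·arcsin(√a) = 2.58920 rad.
Distance = R·c = 6378.14 × 2.5892 ≈ 16514 km.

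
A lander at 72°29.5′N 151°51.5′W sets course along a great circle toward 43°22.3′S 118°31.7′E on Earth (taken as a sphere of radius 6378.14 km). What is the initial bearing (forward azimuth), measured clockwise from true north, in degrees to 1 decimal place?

Δλ = -89.613° = -1.5640 rad.
y = sin Δλ · cos φ₂ = (-1.0000)(0.7269) = -0.7269
x = cos φ₁ sin φ₂ − sin φ₁ cos φ₂ cos Δλ = (0.3008)(-0.6867) − (0.9537)(0.7269)(0.0067) = -0.2113
θ = atan2(y, x) = -106.21°; adding 360° gives 253.8°.

253.8°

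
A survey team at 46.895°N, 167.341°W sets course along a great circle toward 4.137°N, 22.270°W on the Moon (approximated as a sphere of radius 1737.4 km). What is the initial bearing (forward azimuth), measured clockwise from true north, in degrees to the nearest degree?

41°

With φ₁ = 0.8185, φ₂ = 0.0722, Δλ = 2.5320 rad, the forward-azimuth formula gives
θ = atan2( sin Δλ cos φ₂ , cos φ₁ sin φ₂ − sin φ₁ cos φ₂ cos Δλ ) = atan2(0.5711, 0.6463) = 41.46°.
So the initial bearing is 41°.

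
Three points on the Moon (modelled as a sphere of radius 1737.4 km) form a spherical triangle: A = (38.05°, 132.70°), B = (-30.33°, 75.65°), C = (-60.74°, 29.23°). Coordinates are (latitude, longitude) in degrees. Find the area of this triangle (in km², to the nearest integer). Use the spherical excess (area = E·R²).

622076 km²

Side lengths (central angles): a = 0.7505, b = 2.2490, c = 1.5123 rad; semiperimeter s = 2.2559.
By l'Huilier's theorem, tan(E/4) = √[tan(s/2) tan((s−a)/2) tan((s−b)/2) tan((s−c)/2)], giving spherical excess E = 0.2061 rad.
Area = E·R² = 0.2061 × (1737.4)² ≈ 622076 km².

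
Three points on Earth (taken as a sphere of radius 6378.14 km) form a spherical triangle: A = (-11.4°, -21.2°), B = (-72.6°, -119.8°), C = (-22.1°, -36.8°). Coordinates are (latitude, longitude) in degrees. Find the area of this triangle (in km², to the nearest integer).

5826331 km²

Side lengths (central angles): a = 1.1671, b = 0.3203, c = 1.4255 rad; semiperimeter s = 1.4565.
By l'Huilier's theorem, tan(E/4) = √[tan(s/2) tan((s−a)/2) tan((s−b)/2) tan((s−c)/2)], giving spherical excess E = 0.1432 rad.
Area = E·R² = 0.1432 × (6378.14)² ≈ 5826331 km².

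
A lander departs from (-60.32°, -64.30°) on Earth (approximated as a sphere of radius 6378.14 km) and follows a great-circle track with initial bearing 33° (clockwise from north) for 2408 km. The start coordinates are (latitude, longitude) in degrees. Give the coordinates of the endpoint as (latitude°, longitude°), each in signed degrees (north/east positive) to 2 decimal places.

Angular distance δ = d/R = 2408/6378.14 = 0.37754 rad; initial bearing θ = 0.5760 rad.
sin φ₂ = sin φ₁ cos δ + cos φ₁ sin δ cos θ = (-0.8688)(0.9296) + (0.4952)(0.3686)(0.8387) = -0.6545, so φ₂ = -40.88°.
Δλ = atan2(sin θ sin δ cos φ₁, cos δ − sin φ₁ sin φ₂) = atan2(0.0994, 0.3609) = 15.400°.
λ₂ = -64.300° + 15.400° = -48.90°.

-40.88°, -48.90°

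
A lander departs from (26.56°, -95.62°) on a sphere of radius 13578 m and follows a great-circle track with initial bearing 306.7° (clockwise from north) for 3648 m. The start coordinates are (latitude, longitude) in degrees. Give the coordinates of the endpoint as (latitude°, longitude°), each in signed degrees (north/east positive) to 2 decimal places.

Angular distance δ = d/R = 3648/13578 = 0.26867 rad; initial bearing θ = 5.3529 rad.
sin φ₂ = sin φ₁ cos δ + cos φ₁ sin δ cos θ = (0.4471)(0.9641) + (0.8945)(0.2654)(0.5976) = 0.5730, so φ₂ = 34.96°.
Δλ = atan2(sin θ sin δ cos φ₁, cos δ − sin φ₁ sin φ₂) = atan2(-0.1904, 0.7079) = -15.052°.
λ₂ = -95.620° − 15.052° = -110.67°.

34.96°, -110.67°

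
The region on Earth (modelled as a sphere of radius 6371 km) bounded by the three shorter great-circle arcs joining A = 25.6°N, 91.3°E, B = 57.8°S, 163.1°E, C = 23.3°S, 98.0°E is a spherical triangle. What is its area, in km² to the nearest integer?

Side lengths (central angles): a = 0.9994, b = 0.8609, c = 1.7880 rad; semiperimeter s = 1.8242.
By l'Huilier's theorem, tan(E/4) = √[tan(s/2) tan((s−a)/2) tan((s−b)/2) tan((s−c)/2)], giving spherical excess E = 0.2919 rad.
Area = E·R² = 0.2919 × (6371)² ≈ 11848612 km².

11848612 km²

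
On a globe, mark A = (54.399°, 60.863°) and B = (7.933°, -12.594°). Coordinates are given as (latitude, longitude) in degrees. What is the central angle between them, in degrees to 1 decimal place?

With latitudes φ₁ = 54.399°, φ₂ = 7.933° and longitude difference Δλ = -73.457°:
cos c = sin φ₁ sin φ₂ + cos φ₁ cos φ₂ cos Δλ = (0.8131)(0.1380) + (0.5821)(0.9904)(0.2847) = 0.27639,
so c = arccos(0.27639) = 1.29076 rad.
So the angular separation is 74.0°.

74.0°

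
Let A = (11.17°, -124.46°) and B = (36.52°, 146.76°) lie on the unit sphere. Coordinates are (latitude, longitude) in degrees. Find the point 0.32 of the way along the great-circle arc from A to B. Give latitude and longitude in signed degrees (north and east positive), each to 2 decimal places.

25.39°, -147.95°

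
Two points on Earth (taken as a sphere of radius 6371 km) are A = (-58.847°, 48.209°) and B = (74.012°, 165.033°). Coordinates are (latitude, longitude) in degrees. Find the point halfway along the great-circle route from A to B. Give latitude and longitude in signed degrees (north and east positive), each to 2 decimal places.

12.82°, 80.23°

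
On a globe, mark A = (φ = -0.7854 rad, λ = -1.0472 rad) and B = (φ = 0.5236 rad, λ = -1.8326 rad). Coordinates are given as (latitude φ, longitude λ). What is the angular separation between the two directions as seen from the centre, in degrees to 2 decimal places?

With latitudes φ₁ = -45.000°, φ₂ = 30.000° and longitude difference Δλ = -45.000°:
Haversine: a = sin²(Δφ/2) + cos φ₁ cos φ₂ sin²(Δλ/2) = 0.3706 + (0.7071)(0.8660)(0.1464) = 0.46027.
Central angle c = 2·arcsin(√a) = 1.49126 rad.
So the angular separation is 85.44°.

85.44°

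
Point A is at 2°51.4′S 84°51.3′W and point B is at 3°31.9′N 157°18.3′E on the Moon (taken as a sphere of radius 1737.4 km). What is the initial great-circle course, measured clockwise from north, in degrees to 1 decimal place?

Δλ = -117.840° = -2.0567 rad.
y = sin Δλ · cos φ₂ = (-0.8843)(0.9981) = -0.8826
x = cos φ₁ sin φ₂ − sin φ₁ cos φ₂ cos Δλ = (0.9988)(0.0616) − (-0.0498)(0.9981)(-0.4670) = 0.0383
θ = atan2(y, x) = -87.52°; adding 360° gives 272.5°.

272.5°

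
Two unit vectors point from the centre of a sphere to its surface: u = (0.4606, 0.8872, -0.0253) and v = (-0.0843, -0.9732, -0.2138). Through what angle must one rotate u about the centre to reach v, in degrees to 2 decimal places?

u·v = -0.8968; |u| = 1.0000, |v| = 1.0000.
cos θ = (u·v)/(|u||v|) = -0.8969, so θ = 153.75°.

153.75°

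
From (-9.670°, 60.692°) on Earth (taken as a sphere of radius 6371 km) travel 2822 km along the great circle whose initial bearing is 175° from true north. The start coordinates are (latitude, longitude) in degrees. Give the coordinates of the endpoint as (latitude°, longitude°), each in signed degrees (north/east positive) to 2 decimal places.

-34.94°, 63.30°

Angular distance δ = d/R = 2822/6371 = 0.44294 rad; initial bearing θ = 3.0543 rad.
sin φ₂ = sin φ₁ cos δ + cos φ₁ sin δ cos θ = (-0.1680)(0.9035) + (0.9858)(0.4286)(-0.9962) = -0.5727, so φ₂ = -34.94°.
Δλ = atan2(sin θ sin δ cos φ₁, cos δ − sin φ₁ sin φ₂) = atan2(0.0368, 0.8073) = 2.612°.
λ₂ = 60.692° + 2.612° = 63.30°.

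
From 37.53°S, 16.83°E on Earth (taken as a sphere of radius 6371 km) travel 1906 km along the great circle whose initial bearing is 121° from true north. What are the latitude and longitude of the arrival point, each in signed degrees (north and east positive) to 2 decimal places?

-44.63°, 37.62°

Angular distance δ = d/R = 1906/6371 = 0.29917 rad; initial bearing θ = 2.1118 rad.
sin φ₂ = sin φ₁ cos δ + cos φ₁ sin δ cos θ = (-0.6092)(0.9556) + (0.7930)(0.2947)(-0.5150) = -0.7025, so φ₂ = -44.63°.
Δλ = atan2(sin θ sin δ cos φ₁, cos δ − sin φ₁ sin φ₂) = atan2(0.2003, 0.5276) = 20.792°.
λ₂ = 16.830° + 20.792° = 37.62°.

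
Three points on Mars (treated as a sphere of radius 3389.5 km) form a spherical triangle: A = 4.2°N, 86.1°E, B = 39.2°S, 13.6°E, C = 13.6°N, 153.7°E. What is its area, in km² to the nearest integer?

Side lengths (central angles): a = 2.3839, b = 1.1738, c = 1.3836 rad; semiperimeter s = 2.4707.
By l'Huilier's theorem, tan(E/4) = √[tan(s/2) tan((s−a)/2) tan((s−b)/2) tan((s−c)/2)], giving spherical excess E = 0.9374 rad.
Area = E·R² = 0.9374 × (3389.5)² ≈ 10769531 km².

10769531 km²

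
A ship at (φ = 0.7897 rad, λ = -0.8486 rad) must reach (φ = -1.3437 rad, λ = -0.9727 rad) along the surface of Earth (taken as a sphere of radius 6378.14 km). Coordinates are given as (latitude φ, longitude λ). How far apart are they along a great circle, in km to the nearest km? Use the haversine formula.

In radians: φ₁ = 0.7897, φ₂ = -1.3437, Δλ = -7.110° = -0.1241 rad.
Haversine: a = sin²(Δφ/2) + cos φ₁ cos φ₂ sin²(Δλ/2) = 0.7667 + (0.7041)(0.2251)(0.0038) = 0.76730.
Central angle c = 2·arcsin(√a) = 2.13484 rad.
Distance = R·c = 6378.14 × 2.1348 ≈ 13616 km.

13616 km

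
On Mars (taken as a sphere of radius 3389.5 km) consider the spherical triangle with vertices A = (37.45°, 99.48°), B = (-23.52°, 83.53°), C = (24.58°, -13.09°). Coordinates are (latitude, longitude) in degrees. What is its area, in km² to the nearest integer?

Side lengths (central angles): a = 1.8360, b = 1.5950, c = 1.0959 rad; semiperimeter s = 2.2634.
By l'Huilier's theorem, tan(E/4) = √[tan(s/2) tan((s−a)/2) tan((s−b)/2) tan((s−c)/2)], giving spherical excess E = 1.2590 rad.
Area = E·R² = 1.2590 × (3389.5)² ≈ 14464583 km².

14464583 km²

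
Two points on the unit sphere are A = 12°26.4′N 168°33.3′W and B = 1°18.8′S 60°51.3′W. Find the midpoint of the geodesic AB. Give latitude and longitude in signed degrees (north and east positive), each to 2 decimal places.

Central angle δ = 1.8773 rad. Interpolating on the sphere with fraction f = 0.5:
P = [sin((1−f)δ)·A + sin(fδ)·B] / sin δ = 0.8462·A + 0.8462·B in Cartesian coordinates,
giving P = (-0.3979, -0.9029, 0.1629), i.e. latitude 9.37°, longitude -113.78°.

9.37°, -113.78°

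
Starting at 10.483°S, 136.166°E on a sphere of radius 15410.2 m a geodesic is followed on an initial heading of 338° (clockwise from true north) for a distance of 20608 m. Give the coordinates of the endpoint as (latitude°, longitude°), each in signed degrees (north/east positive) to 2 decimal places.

57.66°, 93.23°

Angular distance δ = d/R = 20608/15410.2 = 1.33730 rad; initial bearing θ = 5.8992 rad.
sin φ₂ = sin φ₁ cos δ + cos φ₁ sin δ cos θ = (-0.1819)(0.2314) + (0.9833)(0.9729)(0.9272) = 0.8449, so φ₂ = 57.66°.
Δλ = atan2(sin θ sin δ cos φ₁, cos δ − sin φ₁ sin φ₂) = atan2(-0.3584, 0.3851) = -42.940°.
λ₂ = 136.166° − 42.940° = 93.23°.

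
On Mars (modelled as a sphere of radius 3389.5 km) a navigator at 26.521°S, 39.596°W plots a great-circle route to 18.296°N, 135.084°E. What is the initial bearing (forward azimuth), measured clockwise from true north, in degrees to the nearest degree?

148°

Δλ = 174.680° = 3.0487 rad.
y = sin Δλ · cos φ₂ = (0.0927)(0.9494) = 0.0880
x = cos φ₁ sin φ₂ − sin φ₁ cos φ₂ cos Δλ = (0.8948)(0.3139) − (-0.4465)(0.9494)(-0.9957) = -0.1412
θ = atan2(y, x) = 148.06°, so the bearing is 148°.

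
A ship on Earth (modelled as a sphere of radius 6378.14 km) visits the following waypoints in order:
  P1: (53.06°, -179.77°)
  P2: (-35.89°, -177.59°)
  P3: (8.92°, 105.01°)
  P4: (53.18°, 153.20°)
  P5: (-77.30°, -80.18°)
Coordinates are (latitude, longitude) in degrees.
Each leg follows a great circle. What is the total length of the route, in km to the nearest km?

Leg P1→P2: central angle 1.5528 rad, distance 9904.1 km.
Leg P2→P3: central angle 1.4870 rad, distance 9484.3 km.
Leg P3→P4: central angle 1.0253 rad, distance 6539.6 km.
Leg P4→P5: central angle 2.6051 rad, distance 16616.0 km.
Total: 9904.1 + 9484.3 + 6539.6 + 16616.0 ≈ 42544 km.

42544 km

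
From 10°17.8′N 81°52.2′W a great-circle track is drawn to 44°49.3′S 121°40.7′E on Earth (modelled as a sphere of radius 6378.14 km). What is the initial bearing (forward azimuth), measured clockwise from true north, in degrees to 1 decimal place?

Δλ = -156.452° = -2.7306 rad.
y = sin Δλ · cos φ₂ = (-0.3995)(0.7093) = -0.2834
x = cos φ₁ sin φ₂ − sin φ₁ cos φ₂ cos Δλ = (0.9839)(-0.7049) − (0.1787)(0.7093)(-0.9167) = -0.5773
θ = atan2(y, x) = -153.86°; adding 360° gives 206.1°.

206.1°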